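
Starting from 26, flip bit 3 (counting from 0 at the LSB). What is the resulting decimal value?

18

x = 000000011010
bit 3 is currently 1; toggle it via x ^ (1 << 3) = x ^ 8
→ 000000010010 = 18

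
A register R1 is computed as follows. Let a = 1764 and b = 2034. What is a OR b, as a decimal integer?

1764 = 11011100100
2034 = 11111110010
 OR → 11111110110 = 2038

2038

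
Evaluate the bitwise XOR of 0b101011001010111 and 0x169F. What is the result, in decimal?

16584

a = 101011001010111
0x169F = 001011010011111
XOR → 100000011001000 = 16584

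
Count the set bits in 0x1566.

0x1566 = 1010101100110
Count the 1s: 1 + 1 + 1 + 1 + 1 + 1 + 1 = 7

7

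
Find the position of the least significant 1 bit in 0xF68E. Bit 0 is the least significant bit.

1

0xF68E = 1111011010001110
Trailing zeros: 1, so the lowest set bit is bit 1 (value 2).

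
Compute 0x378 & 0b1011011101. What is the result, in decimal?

0x378 = 1101111000
b = 1011011101
AND → 1001011000 = 600

600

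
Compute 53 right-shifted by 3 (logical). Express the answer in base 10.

6

53 = 110101
shift right by 3 → 000110 = 6
(equivalently, floor(53 / 8))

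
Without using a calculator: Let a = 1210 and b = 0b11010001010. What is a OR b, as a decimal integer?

1722

1210 = 10010111010
b = 11010001010
 OR → 11010111010 = 1722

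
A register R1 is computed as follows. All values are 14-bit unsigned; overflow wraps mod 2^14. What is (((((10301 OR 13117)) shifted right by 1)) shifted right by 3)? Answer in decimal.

10301 = 10100000111101
13117 = 11001100111101
→ OR → 11101100111101 = 15165
→ shifted right by 1 → 01110110011110 = 7582
→ shifted right by 3 → 00001110110011 = 947

947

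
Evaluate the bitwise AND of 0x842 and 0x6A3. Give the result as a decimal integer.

0x842 = 100001000010
0x6A3 = 011010100011
AND → 000000000010 = 2

2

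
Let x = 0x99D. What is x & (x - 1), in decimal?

x = 100110011101 = 2461
x - 1 = 100110011100
AND   = 100110011100 = 2460
(x & (x - 1) clears the lowest set bit of x.)

2460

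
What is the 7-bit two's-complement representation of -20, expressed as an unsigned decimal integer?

108

20 in 7 bits: 0010100
Invert: 1101011
Add 1:  1101100 = 108
(Check: 2^7 - 20 = 128 - 20 = 108.)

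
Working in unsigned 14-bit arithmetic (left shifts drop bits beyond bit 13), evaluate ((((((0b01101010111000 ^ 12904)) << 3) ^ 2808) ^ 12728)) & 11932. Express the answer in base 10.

0b01101010111000 = 01101010111000
12904 = 11001001101000
→ ^ → 10100011010000 = 10448
→ << 3 (mod 2^14) → 00011010000000 = 1664
2808 = 00101011111000
→ ^ → 00110001111000 = 3192
12728 = 11000110111000
→ ^ → 11110111000000 = 15808
11932 = 10111010011100
→ & → 10110010000000 = 11392

11392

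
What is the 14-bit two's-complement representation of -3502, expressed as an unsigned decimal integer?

3502 in 14 bits: 00110110101110
Invert: 11001001010001
Add 1:  11001001010010 = 12882
(Check: 2^14 - 3502 = 16384 - 3502 = 12882.)

12882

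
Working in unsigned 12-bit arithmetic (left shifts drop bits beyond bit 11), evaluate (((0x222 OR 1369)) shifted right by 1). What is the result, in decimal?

0x222 = 001000100010
1369 = 010101011001
→ OR → 011101111011 = 1915
→ shifted right by 1 → 001110111101 = 957

957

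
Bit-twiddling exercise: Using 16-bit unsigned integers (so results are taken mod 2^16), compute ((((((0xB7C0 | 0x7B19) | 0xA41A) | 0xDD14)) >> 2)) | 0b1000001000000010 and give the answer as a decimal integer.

0xB7C0 = 1011011111000000
0x7B19 = 0111101100011001
→ | → 1111111111011001 = 65497
0xA41A = 1010010000011010
→ | → 1111111111011011 = 65499
0xDD14 = 1101110100010100
→ | → 1111111111011111 = 65503
→ >> 2 → 0011111111110111 = 16375
0b1000001000000010 = 1000001000000010
→ | → 1011111111110111 = 49143

49143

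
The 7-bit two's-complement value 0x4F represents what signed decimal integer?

pattern = 1001111 (MSB is 1 ⇒ negative)
Invert: 0110000, add 1 → 0110001 = 49, so the value is -49.
(Equivalently: 79 - 2^7 = 79 - 128 = -49.)

-49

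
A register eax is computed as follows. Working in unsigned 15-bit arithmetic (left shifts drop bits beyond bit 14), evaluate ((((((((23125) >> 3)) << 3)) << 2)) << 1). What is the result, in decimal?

23125 = 101101001010101
→ >> 3 → 000101101001010 = 2890
→ << 3 (mod 2^15) → 101101001010000 = 23120
→ << 2 (mod 2^15) → 110100101000000 = 26944
→ << 1 (mod 2^15) → 101001010000000 = 21120

21120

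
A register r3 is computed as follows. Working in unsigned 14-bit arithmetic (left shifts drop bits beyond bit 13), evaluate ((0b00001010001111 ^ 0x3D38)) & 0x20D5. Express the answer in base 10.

8341

0b00001010001111 = 00001010001111
0x3D38 = 11110100111000
→ ^ → 11111110110111 = 16311
0x20D5 = 10000011010101
→ & → 10000010010101 = 8341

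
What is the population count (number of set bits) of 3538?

7

3538 = 110111010010
Count the 1s: 1 + 1 + 1 + 1 + 1 + 1 + 1 = 7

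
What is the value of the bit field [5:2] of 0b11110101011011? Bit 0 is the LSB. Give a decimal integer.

v = 11110101011011
Shift right by 2: 111101010110
Mask low 4 bits: 0110 = 6

6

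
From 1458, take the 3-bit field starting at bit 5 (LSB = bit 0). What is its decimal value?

5

v = 10110110010
Shift right by 5: 101101
Mask low 3 bits: 101 = 5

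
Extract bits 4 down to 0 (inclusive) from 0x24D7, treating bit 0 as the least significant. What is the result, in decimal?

v = 10010011010111
Shift right by 0: 10010011010111
Mask low 5 bits: 10111 = 23

23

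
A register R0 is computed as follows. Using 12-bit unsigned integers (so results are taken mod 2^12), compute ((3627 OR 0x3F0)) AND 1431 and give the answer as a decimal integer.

1427

3627 = 111000101011
0x3F0 = 001111110000
→ OR → 111111111011 = 4091
1431 = 010110010111
→ AND → 010110010011 = 1427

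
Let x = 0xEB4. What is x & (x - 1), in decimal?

x = 111010110100 = 3764
x - 1 = 111010110011
AND   = 111010110000 = 3760
(x & (x - 1) clears the lowest set bit of x.)

3760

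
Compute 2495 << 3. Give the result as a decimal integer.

2495 = 000100110111111
shift left by 3 → 100110111111000 = 19960
(equivalently, 2495 × 2^3 = 2495 × 8)

19960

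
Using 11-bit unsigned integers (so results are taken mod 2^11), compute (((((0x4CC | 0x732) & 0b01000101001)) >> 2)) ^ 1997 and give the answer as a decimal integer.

0x4CC = 10011001100
0x732 = 11100110010
→ | → 11111111110 = 2046
0b01000101001 = 01000101001
→ & → 01000101000 = 552
→ >> 2 → 00010001010 = 138
1997 = 11111001101
→ ^ → 11101000111 = 1863

1863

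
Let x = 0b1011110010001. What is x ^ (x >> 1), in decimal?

7257

x = 1011110010001 = 6033
x>>1 = 0101111001000
XOR  = 1110001011001 = 7257
(x ^ (x >> 1) gives the standard binary-reflected Gray code of x.)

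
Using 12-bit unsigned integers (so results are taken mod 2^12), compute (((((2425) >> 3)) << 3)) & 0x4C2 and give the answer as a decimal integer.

2425 = 100101111001
→ >> 3 → 000100101111 = 303
→ << 3 (mod 2^12) → 100101111000 = 2424
0x4C2 = 010011000010
→ & → 000001000000 = 64

64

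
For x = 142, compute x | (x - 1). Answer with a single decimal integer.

143

x = 10001110 = 142
x - 1 = 10001101
OR    = 10001111 = 143
(x | (x - 1) sets all bits below the lowest set bit.)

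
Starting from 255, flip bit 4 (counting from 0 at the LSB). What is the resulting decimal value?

x = 011111111
bit 4 is currently 1; toggle it via x ^ (1 << 4) = x ^ 16
→ 011101111 = 239

239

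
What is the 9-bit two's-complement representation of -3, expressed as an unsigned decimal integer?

3 in 9 bits: 000000011
Invert: 111111100
Add 1:  111111101 = 509
(Check: 2^9 - 3 = 512 - 3 = 509.)

509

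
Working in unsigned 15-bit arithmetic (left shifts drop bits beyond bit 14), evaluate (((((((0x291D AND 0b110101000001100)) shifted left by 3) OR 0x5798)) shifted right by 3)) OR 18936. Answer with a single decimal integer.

0x291D = 010100100011101
0b110101000001100 = 110101000001100
→ AND → 010100000001100 = 10252
→ shifted left by 3 (mod 2^15) → 100000001100000 = 16480
0x5798 = 101011110011000
→ OR → 101011111111000 = 22520
→ shifted right by 3 → 000101011111111 = 2815
18936 = 100100111111000
→ OR → 100101111111111 = 19455

19455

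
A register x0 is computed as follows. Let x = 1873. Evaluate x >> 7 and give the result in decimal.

14

1873 = 11101010001
shift right by 7 → 00000001110 = 14
(equivalently, floor(1873 / 128))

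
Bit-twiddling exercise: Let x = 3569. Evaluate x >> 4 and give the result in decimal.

223

3569 = 110111110001
shift right by 4 → 000011011111 = 223
(equivalently, floor(3569 / 16))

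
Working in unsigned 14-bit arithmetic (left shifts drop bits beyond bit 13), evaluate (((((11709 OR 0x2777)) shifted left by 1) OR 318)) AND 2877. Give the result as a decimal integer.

2876

11709 = 10110110111101
0x2777 = 10011101110111
→ OR → 10111111111111 = 12287
→ shifted left by 1 (mod 2^14) → 01111111111110 = 8190
318 = 00000100111110
→ OR → 01111111111110 = 8190
2877 = 00101100111101
→ AND → 00101100111100 = 2876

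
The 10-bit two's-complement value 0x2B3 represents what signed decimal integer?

-333

pattern = 1010110011 (MSB is 1 ⇒ negative)
Invert: 0101001100, add 1 → 0101001101 = 333, so the value is -333.
(Equivalently: 691 - 2^10 = 691 - 1024 = -333.)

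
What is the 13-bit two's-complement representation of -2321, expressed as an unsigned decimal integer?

2321 in 13 bits: 0100100010001
Invert: 1011011101110
Add 1:  1011011101111 = 5871
(Check: 2^13 - 2321 = 8192 - 2321 = 5871.)

5871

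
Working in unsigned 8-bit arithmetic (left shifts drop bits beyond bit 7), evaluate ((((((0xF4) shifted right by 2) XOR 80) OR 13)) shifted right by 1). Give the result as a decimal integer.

0xF4 = 11110100
→ shifted right by 2 → 00111101 = 61
80 = 01010000
→ XOR → 01101101 = 109
13 = 00001101
→ OR → 01101101 = 109
→ shifted right by 1 → 00110110 = 54

54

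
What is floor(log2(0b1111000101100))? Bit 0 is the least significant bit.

0b1111000101100 = 1111000101100
The topmost 1 is at position 12 (since 2^12 = 4096 ≤ 7724 < 8192).

12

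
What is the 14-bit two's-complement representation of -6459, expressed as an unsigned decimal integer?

9925

6459 in 14 bits: 01100100111011
Invert: 10011011000100
Add 1:  10011011000101 = 9925
(Check: 2^14 - 6459 = 16384 - 6459 = 9925.)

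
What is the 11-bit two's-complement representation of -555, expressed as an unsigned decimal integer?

1493

555 in 11 bits: 01000101011
Invert: 10111010100
Add 1:  10111010101 = 1493
(Check: 2^11 - 555 = 2048 - 555 = 1493.)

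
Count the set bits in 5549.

5549 = 1010110101101
Count the 1s: 1 + 1 + 1 + 1 + 1 + 1 + 1 + 1 = 8

8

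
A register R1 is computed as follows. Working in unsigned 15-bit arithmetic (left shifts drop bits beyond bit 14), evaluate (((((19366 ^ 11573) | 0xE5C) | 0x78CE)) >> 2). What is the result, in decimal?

19366 = 100101110100110
11573 = 010110100110101
→ ^ → 110011010010011 = 26259
0xE5C = 000111001011100
→ | → 110111011011111 = 28383
0x78CE = 111100011001110
→ | → 111111011011111 = 32479
→ >> 2 → 001111110110111 = 8119

8119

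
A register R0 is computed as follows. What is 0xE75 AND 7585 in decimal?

0xE75 = 0111001110101
7585 = 1110110100001
AND → 0110000100001 = 3105

3105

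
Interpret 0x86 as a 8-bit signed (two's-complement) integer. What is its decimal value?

pattern = 10000110 (MSB is 1 ⇒ negative)
Invert: 01111001, add 1 → 01111010 = 122, so the value is -122.
(Equivalently: 134 - 2^8 = 134 - 256 = -122.)

-122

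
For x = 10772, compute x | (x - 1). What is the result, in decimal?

10775

x = 10101000010100 = 10772
x - 1 = 10101000010011
OR    = 10101000010111 = 10775
(x | (x - 1) sets all bits below the lowest set bit.)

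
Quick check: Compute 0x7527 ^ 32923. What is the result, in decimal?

62908

0x7527 = 0111010100100111
32923 = 1000000010011011
XOR → 1111010110111100 = 62908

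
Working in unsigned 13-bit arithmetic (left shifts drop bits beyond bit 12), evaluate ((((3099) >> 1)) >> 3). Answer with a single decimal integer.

193

3099 = 0110000011011
→ >> 1 → 0011000001101 = 1549
→ >> 3 → 0000011000001 = 193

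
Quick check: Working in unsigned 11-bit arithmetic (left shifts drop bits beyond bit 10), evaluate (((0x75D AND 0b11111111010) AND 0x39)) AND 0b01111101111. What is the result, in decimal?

0x75D = 11101011101
0b11111111010 = 11111111010
→ AND → 11101011000 = 1880
0x39 = 00000111001
→ AND → 00000011000 = 24
0b01111101111 = 01111101111
→ AND → 00000001000 = 8

8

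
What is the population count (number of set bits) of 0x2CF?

0x2CF = 1011001111
Count the 1s: 1 + 1 + 1 + 1 + 1 + 1 + 1 = 7

7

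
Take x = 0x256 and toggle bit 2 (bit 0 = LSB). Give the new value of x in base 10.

x = 1001010110
bit 2 is currently 1; toggle it via x ^ (1 << 2) = x ^ 4
→ 1001010010 = 594

594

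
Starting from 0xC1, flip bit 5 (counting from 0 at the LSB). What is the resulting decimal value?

225

x = 11000001
bit 5 is currently 0; toggle it via x ^ (1 << 5) = x ^ 32
→ 11100001 = 225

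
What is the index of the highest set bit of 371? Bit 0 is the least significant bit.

8

371 = 101110011
The topmost 1 is at position 8 (since 2^8 = 256 ≤ 371 < 512).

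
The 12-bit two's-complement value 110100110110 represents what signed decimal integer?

-714

pattern = 110100110110 (MSB is 1 ⇒ negative)
Invert: 001011001001, add 1 → 001011001010 = 714, so the value is -714.
(Equivalently: 3382 - 2^12 = 3382 - 4096 = -714.)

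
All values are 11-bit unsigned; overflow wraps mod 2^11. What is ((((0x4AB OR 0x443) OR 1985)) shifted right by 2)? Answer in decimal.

0x4AB = 10010101011
0x443 = 10001000011
→ OR → 10011101011 = 1259
1985 = 11111000001
→ OR → 11111101011 = 2027
→ shifted right by 2 → 00111111010 = 506

506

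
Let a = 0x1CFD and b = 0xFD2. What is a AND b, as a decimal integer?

3280

0x1CFD = 1110011111101
0xFD2 = 0111111010010
AND → 0110011010000 = 3280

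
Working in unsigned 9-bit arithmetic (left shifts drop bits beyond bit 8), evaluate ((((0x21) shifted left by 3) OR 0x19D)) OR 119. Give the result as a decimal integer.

511

0x21 = 000100001
→ shifted left by 3 (mod 2^9) → 100001000 = 264
0x19D = 110011101
→ OR → 110011101 = 413
119 = 001110111
→ OR → 111111111 = 511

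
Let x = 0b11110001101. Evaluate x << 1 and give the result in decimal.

x = 011110001101
shift left by 1 → 111100011010 = 3866
(equivalently, 1933 × 2^1 = 1933 × 2)

3866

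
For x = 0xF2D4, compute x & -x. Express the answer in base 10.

x = 1111001011010100 = 62164
-x (two's complement) = …0000110100101100
AND   = 0000000000000100 = 4
(x & -x isolates the lowest set bit of x.)

4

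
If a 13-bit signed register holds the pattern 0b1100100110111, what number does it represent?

-1737

pattern = 1100100110111 (MSB is 1 ⇒ negative)
Invert: 0011011001000, add 1 → 0011011001001 = 1737, so the value is -1737.
(Equivalently: 6455 - 2^13 = 6455 - 8192 = -1737.)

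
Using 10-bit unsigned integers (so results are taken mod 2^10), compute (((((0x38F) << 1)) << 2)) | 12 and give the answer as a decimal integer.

0x38F = 1110001111
→ << 1 (mod 2^10) → 1100011110 = 798
→ << 2 (mod 2^10) → 0001111000 = 120
12 = 0000001100
→ | → 0001111100 = 124

124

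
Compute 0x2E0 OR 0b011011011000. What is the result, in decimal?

1784

0x2E0 = 01011100000
b = 11011011000
 OR → 11011111000 = 1784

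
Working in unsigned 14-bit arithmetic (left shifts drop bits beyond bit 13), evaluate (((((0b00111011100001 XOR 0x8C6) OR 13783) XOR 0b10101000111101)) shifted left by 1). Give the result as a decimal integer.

15252

0b00111011100001 = 00111011100001
0x8C6 = 00100011000110
→ XOR → 00011000100111 = 1575
13783 = 11010111010111
→ OR → 11011111110111 = 14327
0b10101000111101 = 10101000111101
→ XOR → 01110111001010 = 7626
→ shifted left by 1 (mod 2^14) → 11101110010100 = 15252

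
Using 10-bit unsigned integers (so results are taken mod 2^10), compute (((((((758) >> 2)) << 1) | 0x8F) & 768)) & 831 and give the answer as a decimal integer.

256

758 = 1011110110
→ >> 2 → 0010111101 = 189
→ << 1 (mod 2^10) → 0101111010 = 378
0x8F = 0010001111
→ | → 0111111111 = 511
768 = 1100000000
→ & → 0100000000 = 256
831 = 1100111111
→ & → 0100000000 = 256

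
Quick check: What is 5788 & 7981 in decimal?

5788 = 1011010011100
7981 = 1111100101101
AND → 1011000001100 = 5644

5644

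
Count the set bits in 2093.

2093 = 100000101101
Count the 1s: 1 + 1 + 1 + 1 + 1 = 5

5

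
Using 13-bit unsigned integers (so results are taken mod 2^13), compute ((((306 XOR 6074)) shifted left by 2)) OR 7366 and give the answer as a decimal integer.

7910

306 = 0000100110010
6074 = 1011110111010
→ XOR → 1011010001000 = 5768
→ shifted left by 2 (mod 2^13) → 1101000100000 = 6688
7366 = 1110011000110
→ OR → 1111011100110 = 7910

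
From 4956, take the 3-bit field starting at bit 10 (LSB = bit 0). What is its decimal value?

v = 01001101011100
Shift right by 10: 0100
Mask low 3 bits: 100 = 4

4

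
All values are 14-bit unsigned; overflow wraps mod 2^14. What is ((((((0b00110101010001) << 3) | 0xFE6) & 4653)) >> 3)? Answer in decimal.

69

0b00110101010001 = 00110101010001
→ << 3 (mod 2^14) → 10101010001000 = 10888
0xFE6 = 00111111100110
→ | → 10111111101110 = 12270
4653 = 01001000101101
→ & → 00001000101100 = 556
→ >> 3 → 00000001000101 = 69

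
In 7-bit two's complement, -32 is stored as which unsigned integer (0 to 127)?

96

32 in 7 bits: 0100000
Invert: 1011111
Add 1:  1100000 = 96
(Check: 2^7 - 32 = 128 - 32 = 96.)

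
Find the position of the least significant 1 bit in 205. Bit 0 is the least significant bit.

0

205 = 11001101
Trailing zeros: 0, so the lowest set bit is bit 0 (value 1).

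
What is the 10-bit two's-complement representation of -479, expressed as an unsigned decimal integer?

545

479 in 10 bits: 0111011111
Invert: 1000100000
Add 1:  1000100001 = 545
(Check: 2^10 - 479 = 1024 - 479 = 545.)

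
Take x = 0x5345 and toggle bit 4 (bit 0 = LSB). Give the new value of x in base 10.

21333

x = 101001101000101
bit 4 is currently 0; toggle it via x ^ (1 << 4) = x ^ 16
→ 101001101010101 = 21333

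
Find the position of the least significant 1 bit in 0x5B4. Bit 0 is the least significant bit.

2

0x5B4 = 10110110100
Trailing zeros: 2, so the lowest set bit is bit 2 (value 4).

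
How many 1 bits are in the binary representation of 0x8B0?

4

0x8B0 = 100010110000
Count the 1s: 1 + 1 + 1 + 1 = 4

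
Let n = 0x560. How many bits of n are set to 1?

4

0x560 = 10101100000
Count the 1s: 1 + 1 + 1 + 1 = 4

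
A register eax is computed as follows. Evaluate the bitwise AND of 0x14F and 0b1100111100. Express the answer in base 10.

268

0x14F = 0101001111
b = 1100111100
AND → 0100001100 = 268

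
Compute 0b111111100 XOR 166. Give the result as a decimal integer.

346

a = 111111100
166 = 010100110
XOR → 101011010 = 346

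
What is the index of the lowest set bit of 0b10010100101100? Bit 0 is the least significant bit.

0b10010100101100 = 10010100101100
Trailing zeros: 2, so the lowest set bit is bit 2 (value 4).

2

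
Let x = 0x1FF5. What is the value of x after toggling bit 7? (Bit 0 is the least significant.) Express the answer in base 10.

8053

x = 1111111110101
bit 7 is currently 1; toggle it via x ^ (1 << 7) = x ^ 128
→ 1111101110101 = 8053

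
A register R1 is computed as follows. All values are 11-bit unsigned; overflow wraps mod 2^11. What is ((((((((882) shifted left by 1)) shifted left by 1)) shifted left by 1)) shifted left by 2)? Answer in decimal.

882 = 01101110010
→ shifted left by 1 (mod 2^11) → 11011100100 = 1764
→ shifted left by 1 (mod 2^11) → 10111001000 = 1480
→ shifted left by 1 (mod 2^11) → 01110010000 = 912
→ shifted left by 2 (mod 2^11) → 11001000000 = 1600

1600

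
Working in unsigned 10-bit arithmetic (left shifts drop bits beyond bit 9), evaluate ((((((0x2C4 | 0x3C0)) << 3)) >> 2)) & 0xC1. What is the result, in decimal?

0x2C4 = 1011000100
0x3C0 = 1111000000
→ | → 1111000100 = 964
→ << 3 (mod 2^10) → 1000100000 = 544
→ >> 2 → 0010001000 = 136
0xC1 = 0011000001
→ & → 0010000000 = 128

128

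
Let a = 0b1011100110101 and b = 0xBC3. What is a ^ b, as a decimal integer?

7414

a = 1011100110101
0xBC3 = 0101111000011
XOR → 1110011110110 = 7414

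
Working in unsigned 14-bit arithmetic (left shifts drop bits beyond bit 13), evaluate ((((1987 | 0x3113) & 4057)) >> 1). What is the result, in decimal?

1000

1987 = 00011111000011
0x3113 = 11000100010011
→ | → 11011111010011 = 14291
4057 = 00111111011001
→ & → 00011111010001 = 2001
→ >> 1 → 00001111101000 = 1000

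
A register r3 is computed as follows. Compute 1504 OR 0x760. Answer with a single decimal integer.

2016

1504 = 10111100000
0x760 = 11101100000
 OR → 11111100000 = 2016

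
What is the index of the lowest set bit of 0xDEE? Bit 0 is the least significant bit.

0xDEE = 110111101110
Trailing zeros: 1, so the lowest set bit is bit 1 (value 2).

1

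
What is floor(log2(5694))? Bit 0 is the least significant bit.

5694 = 1011000111110
The topmost 1 is at position 12 (since 2^12 = 4096 ≤ 5694 < 8192).

12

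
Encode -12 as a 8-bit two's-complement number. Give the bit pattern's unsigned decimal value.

244

12 in 8 bits: 00001100
Invert: 11110011
Add 1:  11110100 = 244
(Check: 2^8 - 12 = 256 - 12 = 244.)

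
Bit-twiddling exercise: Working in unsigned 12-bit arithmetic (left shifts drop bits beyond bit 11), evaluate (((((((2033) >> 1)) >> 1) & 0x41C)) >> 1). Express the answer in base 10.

2033 = 011111110001
→ >> 1 → 001111111000 = 1016
→ >> 1 → 000111111100 = 508
0x41C = 010000011100
→ & → 000000011100 = 28
→ >> 1 → 000000001110 = 14

14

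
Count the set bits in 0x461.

4

0x461 = 10001100001
Count the 1s: 1 + 1 + 1 + 1 = 4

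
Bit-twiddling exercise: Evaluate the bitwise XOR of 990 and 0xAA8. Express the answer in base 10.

990 = 001111011110
0xAA8 = 101010101000
XOR → 100101110110 = 2422

2422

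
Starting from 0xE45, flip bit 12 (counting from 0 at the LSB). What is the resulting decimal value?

x = 0111001000101
bit 12 is currently 0; toggle it via x ^ (1 << 12) = x ^ 4096
→ 1111001000101 = 7749

7749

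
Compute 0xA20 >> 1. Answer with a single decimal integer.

0xA20 = 101000100000
shift right by 1 → 010100010000 = 1296
(equivalently, floor(2592 / 2))

1296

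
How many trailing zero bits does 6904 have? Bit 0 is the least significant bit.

3

6904 = 1101011111000
Trailing zeros: 3, so the lowest set bit is bit 3 (value 8).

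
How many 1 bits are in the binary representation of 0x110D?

0x110D = 1000100001101
Count the 1s: 1 + 1 + 1 + 1 + 1 = 5

5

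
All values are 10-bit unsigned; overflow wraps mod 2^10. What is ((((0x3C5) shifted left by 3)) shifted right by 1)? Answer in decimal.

276

0x3C5 = 1111000101
→ shifted left by 3 (mod 2^10) → 1000101000 = 552
→ shifted right by 1 → 0100010100 = 276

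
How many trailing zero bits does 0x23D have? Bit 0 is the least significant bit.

0x23D = 1000111101
Trailing zeros: 0, so the lowest set bit is bit 0 (value 1).

0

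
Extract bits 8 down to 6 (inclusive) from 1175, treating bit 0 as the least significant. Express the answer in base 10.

v = 10010010111
Shift right by 6: 10010
Mask low 3 bits: 010 = 2

2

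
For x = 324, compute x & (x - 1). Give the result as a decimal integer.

x = 101000100 = 324
x - 1 = 101000011
AND   = 101000000 = 320
(x & (x - 1) clears the lowest set bit of x.)

320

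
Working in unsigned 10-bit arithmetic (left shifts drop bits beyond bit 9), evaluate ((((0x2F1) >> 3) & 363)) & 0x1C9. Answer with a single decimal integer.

0x2F1 = 1011110001
→ >> 3 → 0001011110 = 94
363 = 0101101011
→ & → 0001001010 = 74
0x1C9 = 0111001001
→ & → 0001001000 = 72

72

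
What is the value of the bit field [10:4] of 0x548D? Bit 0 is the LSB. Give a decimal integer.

v = 101010010001101
Shift right by 4: 10101001000
Mask low 7 bits: 1001000 = 72

72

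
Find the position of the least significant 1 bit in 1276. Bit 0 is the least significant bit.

2

1276 = 10011111100
Trailing zeros: 2, so the lowest set bit is bit 2 (value 4).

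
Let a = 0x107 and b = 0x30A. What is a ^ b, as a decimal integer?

525

0x107 = 0100000111
0x30A = 1100001010
XOR → 1000001101 = 525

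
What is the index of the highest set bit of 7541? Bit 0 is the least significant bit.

12

7541 = 1110101110101
The topmost 1 is at position 12 (since 2^12 = 4096 ≤ 7541 < 8192).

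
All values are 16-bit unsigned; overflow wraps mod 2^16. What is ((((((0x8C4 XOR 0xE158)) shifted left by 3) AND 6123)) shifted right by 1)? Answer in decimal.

624

0x8C4 = 0000100011000100
0xE158 = 1110000101011000
→ XOR → 1110100110011100 = 59804
→ shifted left by 3 (mod 2^16) → 0100110011100000 = 19680
6123 = 0001011111101011
→ AND → 0000010011100000 = 1248
→ shifted right by 1 → 0000001001110000 = 624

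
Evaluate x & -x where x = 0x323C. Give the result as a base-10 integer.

4

x = 11001000111100 = 12860
-x (two's complement) = …00110111000100
AND   = 00000000000100 = 4
(x & -x isolates the lowest set bit of x.)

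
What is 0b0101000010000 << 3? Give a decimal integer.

20608

x = 000101000010000
shift left by 3 → 101000010000000 = 20608
(equivalently, 2576 × 2^3 = 2576 × 8)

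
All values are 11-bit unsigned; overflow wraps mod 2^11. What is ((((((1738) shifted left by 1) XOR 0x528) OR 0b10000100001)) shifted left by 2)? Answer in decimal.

756

1738 = 11011001010
→ shifted left by 1 (mod 2^11) → 10110010100 = 1428
0x528 = 10100101000
→ XOR → 00010111100 = 188
0b10000100001 = 10000100001
→ OR → 10010111101 = 1213
→ shifted left by 2 (mod 2^11) → 01011110100 = 756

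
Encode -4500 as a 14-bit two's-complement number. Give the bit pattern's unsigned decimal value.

4500 in 14 bits: 01000110010100
Invert: 10111001101011
Add 1:  10111001101100 = 11884
(Check: 2^14 - 4500 = 16384 - 4500 = 11884.)

11884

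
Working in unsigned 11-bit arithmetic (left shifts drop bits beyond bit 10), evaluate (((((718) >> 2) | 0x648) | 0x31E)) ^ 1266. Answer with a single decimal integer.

718 = 01011001110
→ >> 2 → 00010110011 = 179
0x648 = 11001001000
→ | → 11011111011 = 1787
0x31E = 01100011110
→ | → 11111111111 = 2047
1266 = 10011110010
→ ^ → 01100001101 = 781

781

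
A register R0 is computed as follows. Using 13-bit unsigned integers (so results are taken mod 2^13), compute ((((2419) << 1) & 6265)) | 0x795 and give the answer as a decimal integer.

2419 = 0100101110011
→ << 1 (mod 2^13) → 1001011100110 = 4838
6265 = 1100001111001
→ & → 1000001100000 = 4192
0x795 = 0011110010101
→ | → 1011111110101 = 6133

6133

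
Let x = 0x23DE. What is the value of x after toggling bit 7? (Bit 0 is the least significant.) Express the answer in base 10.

x = 10001111011110
bit 7 is currently 1; toggle it via x ^ (1 << 7) = x ^ 128
→ 10001101011110 = 9054

9054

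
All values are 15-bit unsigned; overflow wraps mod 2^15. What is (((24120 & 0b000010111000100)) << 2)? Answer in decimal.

24120 = 101111000111000
0b000010111000100 = 000010111000100
→ & → 000010000000000 = 1024
→ << 2 (mod 2^15) → 001000000000000 = 4096

4096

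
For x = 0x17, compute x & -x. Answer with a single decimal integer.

1

x = 10111 = 23
-x (two's complement) = …01001
AND   = 00001 = 1
(x & -x isolates the lowest set bit of x.)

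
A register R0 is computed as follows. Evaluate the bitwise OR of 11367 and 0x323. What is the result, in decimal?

12135

11367 = 10110001100111
0x323 = 00001100100011
 OR → 10111101100111 = 12135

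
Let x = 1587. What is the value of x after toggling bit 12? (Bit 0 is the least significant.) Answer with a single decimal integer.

5683

x = 0011000110011
bit 12 is currently 0; toggle it via x ^ (1 << 12) = x ^ 4096
→ 1011000110011 = 5683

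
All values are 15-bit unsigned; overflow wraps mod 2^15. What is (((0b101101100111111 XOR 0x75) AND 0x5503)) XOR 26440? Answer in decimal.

0b101101100111111 = 101101100111111
0x75 = 000000001110101
→ XOR → 101101101001010 = 23370
0x5503 = 101010100000011
→ AND → 101000100000010 = 20738
26440 = 110011101001000
→ XOR → 011011001001010 = 13898

13898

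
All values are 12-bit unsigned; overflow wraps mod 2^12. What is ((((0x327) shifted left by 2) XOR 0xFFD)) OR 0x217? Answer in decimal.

887

0x327 = 001100100111
→ shifted left by 2 (mod 2^12) → 110010011100 = 3228
0xFFD = 111111111101
→ XOR → 001101100001 = 865
0x217 = 001000010111
→ OR → 001101110111 = 887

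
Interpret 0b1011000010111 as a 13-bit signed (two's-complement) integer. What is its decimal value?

pattern = 1011000010111 (MSB is 1 ⇒ negative)
Invert: 0100111101000, add 1 → 0100111101001 = 2537, so the value is -2537.
(Equivalently: 5655 - 2^13 = 5655 - 8192 = -2537.)

-2537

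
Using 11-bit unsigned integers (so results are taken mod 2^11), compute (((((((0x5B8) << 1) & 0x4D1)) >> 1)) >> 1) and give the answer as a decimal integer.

0x5B8 = 10110111000
→ << 1 (mod 2^11) → 01101110000 = 880
0x4D1 = 10011010001
→ & → 00001010000 = 80
→ >> 1 → 00000101000 = 40
→ >> 1 → 00000010100 = 20

20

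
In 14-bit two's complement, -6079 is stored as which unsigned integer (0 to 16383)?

6079 in 14 bits: 01011110111111
Invert: 10100001000000
Add 1:  10100001000001 = 10305
(Check: 2^14 - 6079 = 16384 - 6079 = 10305.)

10305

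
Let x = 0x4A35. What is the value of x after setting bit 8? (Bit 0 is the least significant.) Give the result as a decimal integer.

x = 100101000110101
bit 8 is currently 0; set it via x | (1 << 8) = x | 256
→ 100101100110101 = 19253

19253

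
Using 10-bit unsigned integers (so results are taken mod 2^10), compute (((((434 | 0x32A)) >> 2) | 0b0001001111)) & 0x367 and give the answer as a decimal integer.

103

434 = 0110110010
0x32A = 1100101010
→ | → 1110111010 = 954
→ >> 2 → 0011101110 = 238
0b0001001111 = 0001001111
→ | → 0011101111 = 239
0x367 = 1101100111
→ & → 0001100111 = 103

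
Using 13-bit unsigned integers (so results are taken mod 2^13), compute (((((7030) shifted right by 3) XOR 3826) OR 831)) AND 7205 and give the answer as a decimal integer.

7030 = 1101101110110
→ shifted right by 3 → 0001101101110 = 878
3826 = 0111011110010
→ XOR → 0110110011100 = 3484
831 = 0001100111111
→ OR → 0111110111111 = 4031
7205 = 1110000100101
→ AND → 0110000100101 = 3109

3109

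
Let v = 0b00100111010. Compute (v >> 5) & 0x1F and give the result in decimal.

v = 00100111010
Shift right by 5: 001001
Mask low 5 bits: 01001 = 9

9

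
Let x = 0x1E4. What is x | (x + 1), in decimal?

485

x = 111100100 = 484
x + 1 = 111100101
OR    = 111100101 = 485
(x | (x + 1) sets the lowest cleared bit.)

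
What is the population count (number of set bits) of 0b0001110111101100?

n = 1110111101100
Count the 1s: 1 + 1 + 1 + 1 + 1 + 1 + 1 + 1 + 1 = 9

9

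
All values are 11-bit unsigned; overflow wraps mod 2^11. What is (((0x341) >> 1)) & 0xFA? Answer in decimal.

160

0x341 = 01101000001
→ >> 1 → 00110100000 = 416
0xFA = 00011111010
→ & → 00010100000 = 160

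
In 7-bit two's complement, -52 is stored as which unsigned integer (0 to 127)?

52 in 7 bits: 0110100
Invert: 1001011
Add 1:  1001100 = 76
(Check: 2^7 - 52 = 128 - 52 = 76.)

76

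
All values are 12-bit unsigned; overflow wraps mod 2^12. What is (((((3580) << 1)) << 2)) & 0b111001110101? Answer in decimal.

3580 = 110111111100
→ << 1 (mod 2^12) → 101111111000 = 3064
→ << 2 (mod 2^12) → 111111100000 = 4064
0b111001110101 = 111001110101
→ & → 111001100000 = 3680

3680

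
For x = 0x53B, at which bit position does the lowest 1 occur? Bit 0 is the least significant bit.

0x53B = 10100111011
Trailing zeros: 0, so the lowest set bit is bit 0 (value 1).

0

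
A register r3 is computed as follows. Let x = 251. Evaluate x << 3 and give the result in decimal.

2008

251 = 00011111011
shift left by 3 → 11111011000 = 2008
(equivalently, 251 × 2^3 = 251 × 8)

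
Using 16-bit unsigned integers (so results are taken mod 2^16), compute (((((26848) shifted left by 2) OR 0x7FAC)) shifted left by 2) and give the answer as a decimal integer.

26848 = 0110100011100000
→ shifted left by 2 (mod 2^16) → 1010001110000000 = 41856
0x7FAC = 0111111110101100
→ OR → 1111111110101100 = 65452
→ shifted left by 2 (mod 2^16) → 1111111010110000 = 65200

65200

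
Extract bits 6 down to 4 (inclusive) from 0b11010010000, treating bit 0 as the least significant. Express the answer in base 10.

1

v = 11010010000
Shift right by 4: 1101001
Mask low 3 bits: 001 = 1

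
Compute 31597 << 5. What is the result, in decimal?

31597 = 00000111101101101101
shift left by 5 → 11110110110110100000 = 1011104
(equivalently, 31597 × 2^5 = 31597 × 32)

1011104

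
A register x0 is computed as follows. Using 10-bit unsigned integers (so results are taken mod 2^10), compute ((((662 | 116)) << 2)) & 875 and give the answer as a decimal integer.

662 = 1010010110
116 = 0001110100
→ | → 1011110110 = 758
→ << 2 (mod 2^10) → 1111011000 = 984
875 = 1101101011
→ & → 1101001000 = 840

840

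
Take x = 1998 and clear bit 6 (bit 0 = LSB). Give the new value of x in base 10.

1934

x = 11111001110
bit 6 is currently 1; clear it via x & ~(1 << 6) = x & ~64
→ 11110001110 = 1934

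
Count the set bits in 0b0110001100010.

5

n = 110001100010
Count the 1s: 1 + 1 + 1 + 1 + 1 = 5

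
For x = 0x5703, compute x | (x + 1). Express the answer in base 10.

22279

x = 101011100000011 = 22275
x + 1 = 101011100000100
OR    = 101011100000111 = 22279
(x | (x + 1) sets the lowest cleared bit.)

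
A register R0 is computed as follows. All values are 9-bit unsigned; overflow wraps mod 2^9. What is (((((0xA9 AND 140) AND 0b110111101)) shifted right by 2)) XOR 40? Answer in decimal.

0xA9 = 010101001
140 = 010001100
→ AND → 010001000 = 136
0b110111101 = 110111101
→ AND → 010001000 = 136
→ shifted right by 2 → 000100010 = 34
40 = 000101000
→ XOR → 000001010 = 10

10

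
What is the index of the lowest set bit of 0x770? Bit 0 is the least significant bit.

4

0x770 = 11101110000
Trailing zeros: 4, so the lowest set bit is bit 4 (value 16).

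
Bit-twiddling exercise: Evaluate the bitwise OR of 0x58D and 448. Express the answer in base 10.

0x58D = 10110001101
448 = 00111000000
 OR → 10111001101 = 1485

1485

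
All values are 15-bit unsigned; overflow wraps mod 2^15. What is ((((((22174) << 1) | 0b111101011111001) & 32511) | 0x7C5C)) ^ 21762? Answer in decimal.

11263

22174 = 101011010011110
→ << 1 (mod 2^15) → 010110100111100 = 11580
0b111101011111001 = 111101011111001
→ | → 111111111111101 = 32765
32511 = 111111011111111
→ & → 111111011111101 = 32509
0x7C5C = 111110001011100
→ | → 111111011111101 = 32509
21762 = 101010100000010
→ ^ → 010101111111111 = 11263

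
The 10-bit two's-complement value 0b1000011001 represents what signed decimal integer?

-487

pattern = 1000011001 (MSB is 1 ⇒ negative)
Invert: 0111100110, add 1 → 0111100111 = 487, so the value is -487.
(Equivalently: 537 - 2^10 = 537 - 1024 = -487.)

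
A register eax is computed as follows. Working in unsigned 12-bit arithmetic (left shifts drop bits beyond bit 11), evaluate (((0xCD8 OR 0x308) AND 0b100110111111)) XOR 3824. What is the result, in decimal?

0xCD8 = 110011011000
0x308 = 001100001000
→ OR → 111111011000 = 4056
0b100110111111 = 100110111111
→ AND → 100110011000 = 2456
3824 = 111011110000
→ XOR → 011101101000 = 1896

1896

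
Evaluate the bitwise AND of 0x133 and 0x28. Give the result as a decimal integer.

32

0x133 = 100110011
0x28 = 000101000
AND → 000100000 = 32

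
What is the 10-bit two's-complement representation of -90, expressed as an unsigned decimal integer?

934

90 in 10 bits: 0001011010
Invert: 1110100101
Add 1:  1110100110 = 934
(Check: 2^10 - 90 = 1024 - 90 = 934.)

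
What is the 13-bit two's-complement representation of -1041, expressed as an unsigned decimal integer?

1041 in 13 bits: 0010000010001
Invert: 1101111101110
Add 1:  1101111101111 = 7151
(Check: 2^13 - 1041 = 8192 - 1041 = 7151.)

7151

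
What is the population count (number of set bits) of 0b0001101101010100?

7

n = 1101101010100
Count the 1s: 1 + 1 + 1 + 1 + 1 + 1 + 1 = 7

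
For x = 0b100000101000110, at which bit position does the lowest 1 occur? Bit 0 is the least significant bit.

0b100000101000110 = 100000101000110
Trailing zeros: 1, so the lowest set bit is bit 1 (value 2).

1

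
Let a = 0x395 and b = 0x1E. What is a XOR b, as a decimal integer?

907

0x395 = 1110010101
0x1E = 0000011110
XOR → 1110001011 = 907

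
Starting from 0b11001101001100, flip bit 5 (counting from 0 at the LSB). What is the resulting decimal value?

x = 11001101001100
bit 5 is currently 0; toggle it via x ^ (1 << 5) = x ^ 32
→ 11001101101100 = 13164

13164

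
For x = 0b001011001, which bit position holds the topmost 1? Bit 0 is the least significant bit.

6

0b001011001 = 1011001
The topmost 1 is at position 6 (since 2^6 = 64 ≤ 89 < 128).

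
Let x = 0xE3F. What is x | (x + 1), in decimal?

x = 111000111111 = 3647
x + 1 = 111001000000
OR    = 111001111111 = 3711
(x | (x + 1) sets the lowest cleared bit.)

3711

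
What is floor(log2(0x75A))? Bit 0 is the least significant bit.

10

0x75A = 11101011010
The topmost 1 is at position 10 (since 2^10 = 1024 ≤ 1882 < 2048).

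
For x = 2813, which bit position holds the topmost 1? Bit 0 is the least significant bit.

11

2813 = 101011111101
The topmost 1 is at position 11 (since 2^11 = 2048 ≤ 2813 < 4096).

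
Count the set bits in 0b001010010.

n = 1010010
Count the 1s: 1 + 1 + 1 = 3

3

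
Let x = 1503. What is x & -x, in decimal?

x = 10111011111 = 1503
-x (two's complement) = …01000100001
AND   = 00000000001 = 1
(x & -x isolates the lowest set bit of x.)

1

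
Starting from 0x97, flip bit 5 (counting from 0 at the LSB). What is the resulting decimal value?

x = 0000010010111
bit 5 is currently 0; toggle it via x ^ (1 << 5) = x ^ 32
→ 0000010110111 = 183

183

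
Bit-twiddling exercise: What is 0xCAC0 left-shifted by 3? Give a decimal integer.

415232

0xCAC0 = 0001100101011000000
shift left by 3 → 1100101011000000000 = 415232
(equivalently, 51904 × 2^3 = 51904 × 8)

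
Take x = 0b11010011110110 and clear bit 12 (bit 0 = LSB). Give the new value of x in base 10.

x = 11010011110110
bit 12 is currently 1; clear it via x & ~(1 << 12) = x & ~4096
→ 10010011110110 = 9462

9462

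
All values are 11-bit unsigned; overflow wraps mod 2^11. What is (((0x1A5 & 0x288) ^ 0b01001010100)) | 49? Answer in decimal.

757

0x1A5 = 00110100101
0x288 = 01010001000
→ & → 00010000000 = 128
0b01001010100 = 01001010100
→ ^ → 01011010100 = 724
49 = 00000110001
→ | → 01011110101 = 757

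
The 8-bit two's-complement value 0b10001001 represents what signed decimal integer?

-119

pattern = 10001001 (MSB is 1 ⇒ negative)
Invert: 01110110, add 1 → 01110111 = 119, so the value is -119.
(Equivalently: 137 - 2^8 = 137 - 256 = -119.)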